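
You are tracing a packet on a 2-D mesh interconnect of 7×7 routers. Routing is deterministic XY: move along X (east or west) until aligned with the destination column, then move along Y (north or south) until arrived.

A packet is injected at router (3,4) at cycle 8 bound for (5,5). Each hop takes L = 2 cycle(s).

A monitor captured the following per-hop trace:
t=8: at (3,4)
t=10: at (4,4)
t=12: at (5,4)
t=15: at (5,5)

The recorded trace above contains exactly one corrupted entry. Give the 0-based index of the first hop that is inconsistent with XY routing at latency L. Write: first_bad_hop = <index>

first_bad_hop = 3

hop 1: step (+1,+0), +2 cyc — ok
hop 2: step (+1,+0), +2 cyc — ok
hop 3: step (+0,+1), +3 cyc — BAD: Δcyc=3≠L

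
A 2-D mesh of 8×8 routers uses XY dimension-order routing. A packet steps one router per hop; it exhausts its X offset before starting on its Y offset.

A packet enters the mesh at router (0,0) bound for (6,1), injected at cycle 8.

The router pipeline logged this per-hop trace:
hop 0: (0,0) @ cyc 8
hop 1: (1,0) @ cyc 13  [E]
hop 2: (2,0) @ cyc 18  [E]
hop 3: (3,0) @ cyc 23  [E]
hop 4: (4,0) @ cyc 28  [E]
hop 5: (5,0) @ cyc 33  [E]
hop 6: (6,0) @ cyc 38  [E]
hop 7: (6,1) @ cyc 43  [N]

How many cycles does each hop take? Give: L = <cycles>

Between hops 0 and 1 the cycle counter advances 13 − 8 = 5.
That increment is L by definition: L = 5.

L = 5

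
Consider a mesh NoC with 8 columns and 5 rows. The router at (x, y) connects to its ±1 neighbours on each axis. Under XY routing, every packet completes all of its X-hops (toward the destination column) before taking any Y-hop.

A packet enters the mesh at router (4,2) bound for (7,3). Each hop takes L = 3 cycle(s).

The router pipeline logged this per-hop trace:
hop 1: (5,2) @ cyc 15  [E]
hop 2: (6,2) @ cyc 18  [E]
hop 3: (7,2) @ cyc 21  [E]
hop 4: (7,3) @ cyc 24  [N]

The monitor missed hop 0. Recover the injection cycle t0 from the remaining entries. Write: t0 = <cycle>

t0 = 12

cyc[1] = 15 and cyc[k] = t0 + k·L for every k.
t0 = cyc[1] − L = 15 − 3 = 12.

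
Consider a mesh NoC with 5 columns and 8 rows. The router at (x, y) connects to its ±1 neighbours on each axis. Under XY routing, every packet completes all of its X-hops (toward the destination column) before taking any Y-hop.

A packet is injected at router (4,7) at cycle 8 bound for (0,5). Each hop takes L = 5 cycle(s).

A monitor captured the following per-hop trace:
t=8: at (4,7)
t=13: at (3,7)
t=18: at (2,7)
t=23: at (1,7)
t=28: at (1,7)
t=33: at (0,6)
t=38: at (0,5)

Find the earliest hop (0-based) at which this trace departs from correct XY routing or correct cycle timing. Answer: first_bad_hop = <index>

first_bad_hop = 4

check 1→ d=(-1,0) cyc+5: ok
check 2→ d=(-1,0) cyc+5: ok
check 3→ d=(-1,0) cyc+5: ok
check 4→ d=(0,0) cyc+5: BAD: non-unit step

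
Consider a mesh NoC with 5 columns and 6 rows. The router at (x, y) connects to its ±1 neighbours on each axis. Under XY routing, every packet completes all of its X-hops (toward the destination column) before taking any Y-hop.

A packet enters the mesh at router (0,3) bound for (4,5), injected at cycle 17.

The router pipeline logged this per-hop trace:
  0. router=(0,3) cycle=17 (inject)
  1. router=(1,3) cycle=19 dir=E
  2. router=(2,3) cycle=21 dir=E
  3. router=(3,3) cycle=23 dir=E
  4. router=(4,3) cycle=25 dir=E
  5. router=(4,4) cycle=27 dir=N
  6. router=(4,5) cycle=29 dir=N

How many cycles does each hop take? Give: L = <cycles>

L = 2

From hop 0 (17) to hop 1 (19): +2 cycles.
Per-hop latency L = Δcyc = 2.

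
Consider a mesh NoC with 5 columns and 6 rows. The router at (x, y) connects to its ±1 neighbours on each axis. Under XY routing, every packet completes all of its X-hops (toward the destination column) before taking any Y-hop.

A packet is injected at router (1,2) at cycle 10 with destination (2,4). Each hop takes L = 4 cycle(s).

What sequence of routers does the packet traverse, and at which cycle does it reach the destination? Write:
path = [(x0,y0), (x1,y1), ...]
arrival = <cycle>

path = [(1,2), (2,2), (2,3), (2,4)]
arrival = 22

#0 — 1,2 | c10
#1 — 2,2 | c14 | E
#2 — 2,3 | c18 | N
#3 — 2,4 | c22 | N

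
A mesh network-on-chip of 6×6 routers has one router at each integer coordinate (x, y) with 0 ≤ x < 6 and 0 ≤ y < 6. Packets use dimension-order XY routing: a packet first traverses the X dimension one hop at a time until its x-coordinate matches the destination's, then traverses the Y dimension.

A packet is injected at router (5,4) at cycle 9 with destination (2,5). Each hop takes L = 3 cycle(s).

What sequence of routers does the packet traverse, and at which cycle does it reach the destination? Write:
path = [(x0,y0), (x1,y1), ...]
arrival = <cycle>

path = [(5,4), (4,4), (3,4), (2,4), (2,5)]
arrival = 21

#0 — 5,4 | c9
#1 — 4,4 | c12 | W
#2 — 3,4 | c15 | W
#3 — 2,4 | c18 | W
#4 — 2,5 | c21 | N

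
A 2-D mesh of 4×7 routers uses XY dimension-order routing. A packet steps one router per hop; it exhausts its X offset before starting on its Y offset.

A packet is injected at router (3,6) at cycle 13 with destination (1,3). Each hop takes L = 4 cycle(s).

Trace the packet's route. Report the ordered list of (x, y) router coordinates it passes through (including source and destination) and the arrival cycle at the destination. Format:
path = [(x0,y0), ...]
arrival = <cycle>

hop 0: (3,6) @ cyc 13
hop 1: (2,6) @ cyc 17  [W]
hop 2: (1,6) @ cyc 21  [W]
hop 3: (1,5) @ cyc 25  [S]
hop 4: (1,4) @ cyc 29  [S]
hop 5: (1,3) @ cyc 33  [S]

path = [(3,6), (2,6), (1,6), (1,5), (1,4), (1,3)]
arrival = 33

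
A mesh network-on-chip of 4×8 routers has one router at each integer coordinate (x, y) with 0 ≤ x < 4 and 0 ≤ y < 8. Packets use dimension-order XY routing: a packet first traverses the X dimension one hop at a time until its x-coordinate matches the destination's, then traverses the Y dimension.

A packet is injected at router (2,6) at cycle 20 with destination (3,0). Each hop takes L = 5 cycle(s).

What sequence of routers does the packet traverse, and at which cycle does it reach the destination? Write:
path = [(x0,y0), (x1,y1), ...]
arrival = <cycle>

path = [(2,6), (3,6), (3,5), (3,4), (3,3), (3,2), (3,1), (3,0)]
arrival = 55

hop 0: (2,6) @ cyc 20
hop 1: (3,6) @ cyc 25  [E]
hop 2: (3,5) @ cyc 30  [S]
hop 3: (3,4) @ cyc 35  [S]
hop 4: (3,3) @ cyc 40  [S]
hop 5: (3,2) @ cyc 45  [S]
hop 6: (3,1) @ cyc 50  [S]
hop 7: (3,0) @ cyc 55  [S]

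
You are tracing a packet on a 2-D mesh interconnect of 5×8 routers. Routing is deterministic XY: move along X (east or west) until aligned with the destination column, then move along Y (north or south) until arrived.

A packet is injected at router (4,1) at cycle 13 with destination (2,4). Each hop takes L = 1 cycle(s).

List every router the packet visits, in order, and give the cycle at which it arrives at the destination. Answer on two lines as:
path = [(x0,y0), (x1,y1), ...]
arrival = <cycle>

path = [(4,1), (3,1), (2,1), (2,2), (2,3), (2,4)]
arrival = 18

t=13: at (4,1)
t=14: at (3,1) after W
t=15: at (2,1) after W
t=16: at (2,2) after N
t=17: at (2,3) after N
t=18: at (2,4) after N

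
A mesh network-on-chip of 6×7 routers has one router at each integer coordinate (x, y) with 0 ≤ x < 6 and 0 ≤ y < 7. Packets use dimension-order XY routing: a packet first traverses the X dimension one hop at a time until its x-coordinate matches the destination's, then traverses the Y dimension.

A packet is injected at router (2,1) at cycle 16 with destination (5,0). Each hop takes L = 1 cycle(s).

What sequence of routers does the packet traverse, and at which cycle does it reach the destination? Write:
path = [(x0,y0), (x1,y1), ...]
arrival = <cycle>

t=16: at (2,1)
t=17: at (3,1) after E
t=18: at (4,1) after E
t=19: at (5,1) after E
t=20: at (5,0) after S

path = [(2,1), (3,1), (4,1), (5,1), (5,0)]
arrival = 20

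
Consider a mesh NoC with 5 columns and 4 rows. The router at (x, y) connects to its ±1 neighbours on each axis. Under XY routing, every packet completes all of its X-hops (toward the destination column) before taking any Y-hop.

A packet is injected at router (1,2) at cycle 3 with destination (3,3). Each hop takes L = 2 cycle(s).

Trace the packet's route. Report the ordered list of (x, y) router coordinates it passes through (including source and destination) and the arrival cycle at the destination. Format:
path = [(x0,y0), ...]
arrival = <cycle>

path = [(1,2), (2,2), (3,2), (3,3)]
arrival = 9

t=3: at (1,2)
t=5: at (2,2) after E
t=7: at (3,2) after E
t=9: at (3,3) after N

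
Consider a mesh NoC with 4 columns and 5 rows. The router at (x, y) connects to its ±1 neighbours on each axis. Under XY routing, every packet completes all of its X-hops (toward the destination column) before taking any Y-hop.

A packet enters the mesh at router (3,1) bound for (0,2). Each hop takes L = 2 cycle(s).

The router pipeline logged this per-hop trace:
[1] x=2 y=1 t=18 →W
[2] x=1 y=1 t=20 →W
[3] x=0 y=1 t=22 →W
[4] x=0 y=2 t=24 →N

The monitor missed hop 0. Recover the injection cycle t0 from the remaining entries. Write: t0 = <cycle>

t0 = 16

At hop 1 the cycle is 18; in general cyc_k = t0 + kL.
t0 = cyc[1] − L = 18 − 2 = 16.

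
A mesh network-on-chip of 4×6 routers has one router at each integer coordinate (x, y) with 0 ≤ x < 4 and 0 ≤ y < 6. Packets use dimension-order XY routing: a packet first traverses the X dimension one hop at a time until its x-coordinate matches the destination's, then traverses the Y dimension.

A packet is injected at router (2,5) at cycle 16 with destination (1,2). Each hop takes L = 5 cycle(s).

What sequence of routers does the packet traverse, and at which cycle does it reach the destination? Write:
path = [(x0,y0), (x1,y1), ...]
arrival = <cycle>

  0. router=(2,5) cycle=16 (inject)
  1. router=(1,5) cycle=21 dir=W
  2. router=(1,4) cycle=26 dir=S
  3. router=(1,3) cycle=31 dir=S
  4. router=(1,2) cycle=36 dir=S

path = [(2,5), (1,5), (1,4), (1,3), (1,2)]
arrival = 36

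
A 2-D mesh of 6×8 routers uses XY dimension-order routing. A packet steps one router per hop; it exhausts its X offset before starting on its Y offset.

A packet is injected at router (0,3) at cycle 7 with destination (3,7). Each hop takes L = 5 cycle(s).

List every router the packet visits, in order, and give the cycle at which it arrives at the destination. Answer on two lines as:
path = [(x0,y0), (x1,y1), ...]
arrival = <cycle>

src (0,3)  cyc=7
E→(1,3)  cyc=12
E→(2,3)  cyc=17
E→(3,3)  cyc=22
N→(3,4)  cyc=27
N→(3,5)  cyc=32
N→(3,6)  cyc=37
N→(3,7)  cyc=42

path = [(0,3), (1,3), (2,3), (3,3), (3,4), (3,5), (3,6), (3,7)]
arrival = 42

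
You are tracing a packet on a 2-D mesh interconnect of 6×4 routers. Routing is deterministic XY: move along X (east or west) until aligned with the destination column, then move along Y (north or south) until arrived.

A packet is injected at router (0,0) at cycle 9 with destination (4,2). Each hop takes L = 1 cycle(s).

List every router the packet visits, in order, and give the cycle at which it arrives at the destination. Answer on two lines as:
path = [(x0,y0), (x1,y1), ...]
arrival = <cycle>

  0. router=(0,0) cycle=9 (inject)
  1. router=(1,0) cycle=10 dir=E
  2. router=(2,0) cycle=11 dir=E
  3. router=(3,0) cycle=12 dir=E
  4. router=(4,0) cycle=13 dir=E
  5. router=(4,1) cycle=14 dir=N
  6. router=(4,2) cycle=15 dir=N

path = [(0,0), (1,0), (2,0), (3,0), (4,0), (4,1), (4,2)]
arrival = 15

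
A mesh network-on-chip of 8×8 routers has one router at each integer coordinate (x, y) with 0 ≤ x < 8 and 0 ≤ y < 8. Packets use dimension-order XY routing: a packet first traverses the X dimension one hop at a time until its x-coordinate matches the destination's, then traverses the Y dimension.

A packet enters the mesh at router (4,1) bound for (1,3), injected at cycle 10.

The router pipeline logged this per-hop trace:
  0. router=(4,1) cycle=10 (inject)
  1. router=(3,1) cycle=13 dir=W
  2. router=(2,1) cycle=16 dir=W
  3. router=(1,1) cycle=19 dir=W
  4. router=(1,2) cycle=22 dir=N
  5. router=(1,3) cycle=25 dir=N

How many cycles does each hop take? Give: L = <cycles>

Δcyc across hop 0→1: 13 − 10 = 3.
That increment is L by definition: L = 3.

L = 3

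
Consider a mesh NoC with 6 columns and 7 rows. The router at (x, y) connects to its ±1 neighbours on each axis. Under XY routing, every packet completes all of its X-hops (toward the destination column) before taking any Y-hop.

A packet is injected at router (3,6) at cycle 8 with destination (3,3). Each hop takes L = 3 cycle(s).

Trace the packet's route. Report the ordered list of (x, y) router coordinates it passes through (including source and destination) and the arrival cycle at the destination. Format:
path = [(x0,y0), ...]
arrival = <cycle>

path = [(3,6), (3,5), (3,4), (3,3)]
arrival = 17

  0. router=(3,6) cycle=8 (inject)
  1. router=(3,5) cycle=11 dir=S
  2. router=(3,4) cycle=14 dir=S
  3. router=(3,3) cycle=17 dir=S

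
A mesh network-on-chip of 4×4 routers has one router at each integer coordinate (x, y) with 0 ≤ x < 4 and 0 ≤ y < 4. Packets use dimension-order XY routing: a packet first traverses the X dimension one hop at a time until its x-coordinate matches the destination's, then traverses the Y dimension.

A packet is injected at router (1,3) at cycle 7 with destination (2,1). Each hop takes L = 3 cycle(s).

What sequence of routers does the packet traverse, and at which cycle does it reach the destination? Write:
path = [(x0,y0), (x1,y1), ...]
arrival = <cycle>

path = [(1,3), (2,3), (2,2), (2,1)]
arrival = 16

hop 0: (1,3) @ cyc 7
hop 1: (2,3) @ cyc 10  [E]
hop 2: (2,2) @ cyc 13  [S]
hop 3: (2,1) @ cyc 16  [S]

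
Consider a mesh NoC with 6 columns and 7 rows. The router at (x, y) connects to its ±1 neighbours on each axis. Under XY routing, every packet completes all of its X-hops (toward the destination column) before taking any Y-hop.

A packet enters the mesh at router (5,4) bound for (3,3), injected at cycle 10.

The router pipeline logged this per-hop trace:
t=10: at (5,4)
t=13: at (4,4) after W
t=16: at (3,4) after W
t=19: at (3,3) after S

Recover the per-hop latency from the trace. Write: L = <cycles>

L = 3

From hop 0 (10) to hop 1 (13): +3 cycles.
Per-hop latency L = Δcyc = 3.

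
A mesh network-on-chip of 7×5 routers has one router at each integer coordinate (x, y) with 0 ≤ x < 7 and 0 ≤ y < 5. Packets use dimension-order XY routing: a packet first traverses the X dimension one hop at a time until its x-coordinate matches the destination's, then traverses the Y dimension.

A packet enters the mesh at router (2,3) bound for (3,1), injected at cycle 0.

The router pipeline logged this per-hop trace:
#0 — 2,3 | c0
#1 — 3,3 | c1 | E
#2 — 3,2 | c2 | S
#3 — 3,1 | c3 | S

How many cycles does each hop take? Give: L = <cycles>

Δcyc across hop 0→1: 1 − 0 = 1.
Per-hop latency L = Δcyc = 1.

L = 1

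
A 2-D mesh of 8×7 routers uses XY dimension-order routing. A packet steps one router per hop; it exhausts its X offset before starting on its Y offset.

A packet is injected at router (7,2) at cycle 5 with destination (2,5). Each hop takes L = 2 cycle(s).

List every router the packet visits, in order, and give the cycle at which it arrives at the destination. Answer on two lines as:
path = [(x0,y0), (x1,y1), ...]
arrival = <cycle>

hop 0: (7,2) @ cyc 5
hop 1: (6,2) @ cyc 7  [W]
hop 2: (5,2) @ cyc 9  [W]
hop 3: (4,2) @ cyc 11  [W]
hop 4: (3,2) @ cyc 13  [W]
hop 5: (2,2) @ cyc 15  [W]
hop 6: (2,3) @ cyc 17  [N]
hop 7: (2,4) @ cyc 19  [N]
hop 8: (2,5) @ cyc 21  [N]

path = [(7,2), (6,2), (5,2), (4,2), (3,2), (2,2), (2,3), (2,4), (2,5)]
arrival = 21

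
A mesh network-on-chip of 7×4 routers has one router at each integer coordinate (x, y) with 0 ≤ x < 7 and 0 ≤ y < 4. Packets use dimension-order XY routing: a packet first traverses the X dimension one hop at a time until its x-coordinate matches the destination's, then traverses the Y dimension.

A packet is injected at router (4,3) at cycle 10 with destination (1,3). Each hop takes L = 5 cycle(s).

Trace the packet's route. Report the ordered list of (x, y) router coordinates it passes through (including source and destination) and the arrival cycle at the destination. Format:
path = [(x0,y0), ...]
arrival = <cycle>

hop 0: (4,3) @ cyc 10
hop 1: (3,3) @ cyc 15  [W]
hop 2: (2,3) @ cyc 20  [W]
hop 3: (1,3) @ cyc 25  [W]

path = [(4,3), (3,3), (2,3), (1,3)]
arrival = 25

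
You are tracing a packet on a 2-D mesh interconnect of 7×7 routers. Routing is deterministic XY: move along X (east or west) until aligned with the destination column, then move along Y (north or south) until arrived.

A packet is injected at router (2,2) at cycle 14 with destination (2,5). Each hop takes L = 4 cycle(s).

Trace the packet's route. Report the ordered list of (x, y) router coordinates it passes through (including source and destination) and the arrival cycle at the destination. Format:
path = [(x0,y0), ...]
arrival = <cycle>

[0] x=2 y=2 t=14
[1] x=2 y=3 t=18 →N
[2] x=2 y=4 t=22 →N
[3] x=2 y=5 t=26 →N

path = [(2,2), (2,3), (2,4), (2,5)]
arrival = 26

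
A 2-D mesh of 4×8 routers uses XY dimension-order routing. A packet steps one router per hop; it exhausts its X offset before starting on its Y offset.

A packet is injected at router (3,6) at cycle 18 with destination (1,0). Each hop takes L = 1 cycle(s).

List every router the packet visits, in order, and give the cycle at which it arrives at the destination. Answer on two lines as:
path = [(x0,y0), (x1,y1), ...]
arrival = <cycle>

path = [(3,6), (2,6), (1,6), (1,5), (1,4), (1,3), (1,2), (1,1), (1,0)]
arrival = 26

[0] x=3 y=6 t=18
[1] x=2 y=6 t=19 →W
[2] x=1 y=6 t=20 →W
[3] x=1 y=5 t=21 →S
[4] x=1 y=4 t=22 →S
[5] x=1 y=3 t=23 →S
[6] x=1 y=2 t=24 →S
[7] x=1 y=1 t=25 →S
[8] x=1 y=0 t=26 →S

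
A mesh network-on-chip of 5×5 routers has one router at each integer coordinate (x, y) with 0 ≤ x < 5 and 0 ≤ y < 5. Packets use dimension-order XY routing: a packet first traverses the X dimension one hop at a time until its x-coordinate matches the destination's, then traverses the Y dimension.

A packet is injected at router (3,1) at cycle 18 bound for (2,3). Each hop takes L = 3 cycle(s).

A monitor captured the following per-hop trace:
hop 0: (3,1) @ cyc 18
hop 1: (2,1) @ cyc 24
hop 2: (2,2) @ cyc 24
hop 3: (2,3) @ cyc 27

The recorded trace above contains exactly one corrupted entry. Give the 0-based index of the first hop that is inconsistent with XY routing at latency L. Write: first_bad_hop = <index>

first_bad_hop = 1

[1] (-1,+0) / 6c ⇒ BAD: Δcyc=6≠L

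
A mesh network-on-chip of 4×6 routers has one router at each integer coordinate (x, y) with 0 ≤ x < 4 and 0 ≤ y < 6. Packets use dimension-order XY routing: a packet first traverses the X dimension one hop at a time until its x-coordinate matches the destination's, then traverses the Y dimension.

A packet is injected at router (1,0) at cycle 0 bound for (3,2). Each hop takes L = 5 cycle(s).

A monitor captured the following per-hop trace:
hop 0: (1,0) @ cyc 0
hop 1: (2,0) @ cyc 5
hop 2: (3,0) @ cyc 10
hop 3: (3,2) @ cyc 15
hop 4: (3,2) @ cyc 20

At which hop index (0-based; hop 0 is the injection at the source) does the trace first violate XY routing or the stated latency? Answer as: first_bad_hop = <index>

hop 1: step (+1,+0), +5 cyc — ok
hop 2: step (+1,+0), +5 cyc — ok
hop 3: step (+0,+2), +5 cyc — BAD: non-unit step

first_bad_hop = 3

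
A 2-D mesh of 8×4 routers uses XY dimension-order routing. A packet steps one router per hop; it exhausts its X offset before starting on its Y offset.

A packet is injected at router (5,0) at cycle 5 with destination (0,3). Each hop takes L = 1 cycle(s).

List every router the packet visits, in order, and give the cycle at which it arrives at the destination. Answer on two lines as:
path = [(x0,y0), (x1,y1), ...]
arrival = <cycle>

hop 0: (5,0) @ cyc 5
hop 1: (4,0) @ cyc 6  [W]
hop 2: (3,0) @ cyc 7  [W]
hop 3: (2,0) @ cyc 8  [W]
hop 4: (1,0) @ cyc 9  [W]
hop 5: (0,0) @ cyc 10  [W]
hop 6: (0,1) @ cyc 11  [N]
hop 7: (0,2) @ cyc 12  [N]
hop 8: (0,3) @ cyc 13  [N]

path = [(5,0), (4,0), (3,0), (2,0), (1,0), (0,0), (0,1), (0,2), (0,3)]
arrival = 13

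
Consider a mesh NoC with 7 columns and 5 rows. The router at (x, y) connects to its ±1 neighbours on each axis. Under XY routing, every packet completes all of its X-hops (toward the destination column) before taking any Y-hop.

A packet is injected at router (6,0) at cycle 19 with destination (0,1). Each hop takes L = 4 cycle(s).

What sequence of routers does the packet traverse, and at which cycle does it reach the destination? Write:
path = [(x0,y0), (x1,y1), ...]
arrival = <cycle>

path = [(6,0), (5,0), (4,0), (3,0), (2,0), (1,0), (0,0), (0,1)]
arrival = 47

#0 — 6,0 | c19
#1 — 5,0 | c23 | W
#2 — 4,0 | c27 | W
#3 — 3,0 | c31 | W
#4 — 2,0 | c35 | W
#5 — 1,0 | c39 | W
#6 — 0,0 | c43 | W
#7 — 0,1 | c47 | N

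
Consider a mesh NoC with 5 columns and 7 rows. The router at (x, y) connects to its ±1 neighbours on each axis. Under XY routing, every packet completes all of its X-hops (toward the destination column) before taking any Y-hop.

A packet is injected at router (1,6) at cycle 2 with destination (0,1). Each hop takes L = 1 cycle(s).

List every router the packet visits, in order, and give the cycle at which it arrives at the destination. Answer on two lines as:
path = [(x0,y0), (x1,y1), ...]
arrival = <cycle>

#0 — 1,6 | c2
#1 — 0,6 | c3 | W
#2 — 0,5 | c4 | S
#3 — 0,4 | c5 | S
#4 — 0,3 | c6 | S
#5 — 0,2 | c7 | S
#6 — 0,1 | c8 | S

path = [(1,6), (0,6), (0,5), (0,4), (0,3), (0,2), (0,1)]
arrival = 8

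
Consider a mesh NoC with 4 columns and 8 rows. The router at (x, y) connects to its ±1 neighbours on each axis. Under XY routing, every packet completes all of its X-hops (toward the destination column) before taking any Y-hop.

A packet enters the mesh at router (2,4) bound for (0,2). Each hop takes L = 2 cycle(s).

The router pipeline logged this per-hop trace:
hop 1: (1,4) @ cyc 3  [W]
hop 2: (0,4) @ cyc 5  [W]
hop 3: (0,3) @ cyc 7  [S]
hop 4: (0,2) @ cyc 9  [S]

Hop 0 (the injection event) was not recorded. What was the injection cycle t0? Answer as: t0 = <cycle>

cyc[1] = 3 and cyc[k] = t0 + k·L for every k.
t0 = cyc[1] − L = 3 − 2 = 1.

t0 = 1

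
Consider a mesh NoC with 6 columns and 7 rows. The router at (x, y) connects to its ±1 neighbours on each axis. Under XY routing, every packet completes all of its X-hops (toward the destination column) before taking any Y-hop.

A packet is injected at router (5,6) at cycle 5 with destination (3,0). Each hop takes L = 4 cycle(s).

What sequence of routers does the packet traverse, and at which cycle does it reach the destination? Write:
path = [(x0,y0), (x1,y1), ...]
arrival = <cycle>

hop 0: (5,6) @ cyc 5
hop 1: (4,6) @ cyc 9  [W]
hop 2: (3,6) @ cyc 13  [W]
hop 3: (3,5) @ cyc 17  [S]
hop 4: (3,4) @ cyc 21  [S]
hop 5: (3,3) @ cyc 25  [S]
hop 6: (3,2) @ cyc 29  [S]
hop 7: (3,1) @ cyc 33  [S]
hop 8: (3,0) @ cyc 37  [S]

path = [(5,6), (4,6), (3,6), (3,5), (3,4), (3,3), (3,2), (3,1), (3,0)]
arrival = 37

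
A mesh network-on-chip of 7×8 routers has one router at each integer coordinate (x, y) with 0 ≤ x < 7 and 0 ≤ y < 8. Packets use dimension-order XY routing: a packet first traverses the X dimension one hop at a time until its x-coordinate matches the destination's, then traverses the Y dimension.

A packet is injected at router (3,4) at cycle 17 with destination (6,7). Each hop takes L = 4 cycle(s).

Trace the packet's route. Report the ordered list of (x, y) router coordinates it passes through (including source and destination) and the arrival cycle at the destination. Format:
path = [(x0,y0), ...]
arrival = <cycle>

#0 — 3,4 | c17
#1 — 4,4 | c21 | E
#2 — 5,4 | c25 | E
#3 — 6,4 | c29 | E
#4 — 6,5 | c33 | N
#5 — 6,6 | c37 | N
#6 — 6,7 | c41 | N

path = [(3,4), (4,4), (5,4), (6,4), (6,5), (6,6), (6,7)]
arrival = 41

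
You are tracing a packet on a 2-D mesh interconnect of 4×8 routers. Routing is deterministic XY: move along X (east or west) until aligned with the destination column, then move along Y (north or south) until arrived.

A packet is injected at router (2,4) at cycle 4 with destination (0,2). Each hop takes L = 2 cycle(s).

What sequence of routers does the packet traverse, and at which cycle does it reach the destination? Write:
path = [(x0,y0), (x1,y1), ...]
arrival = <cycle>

path = [(2,4), (1,4), (0,4), (0,3), (0,2)]
arrival = 12

[0] x=2 y=4 t=4
[1] x=1 y=4 t=6 →W
[2] x=0 y=4 t=8 →W
[3] x=0 y=3 t=10 →S
[4] x=0 y=2 t=12 →S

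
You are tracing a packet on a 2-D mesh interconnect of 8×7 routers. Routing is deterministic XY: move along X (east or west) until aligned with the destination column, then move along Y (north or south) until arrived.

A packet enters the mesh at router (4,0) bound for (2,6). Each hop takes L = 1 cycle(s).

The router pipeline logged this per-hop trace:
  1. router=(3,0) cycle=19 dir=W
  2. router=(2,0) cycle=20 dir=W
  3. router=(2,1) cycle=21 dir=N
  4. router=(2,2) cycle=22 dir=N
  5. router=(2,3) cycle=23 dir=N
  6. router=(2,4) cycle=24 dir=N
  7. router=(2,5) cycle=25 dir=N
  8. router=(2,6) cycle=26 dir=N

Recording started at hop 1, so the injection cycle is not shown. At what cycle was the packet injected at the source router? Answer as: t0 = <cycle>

t0 = 18

cyc[1] = 19 and cyc[k] = t0 + k·L for every k.
Therefore t0 = 19 − L = 18.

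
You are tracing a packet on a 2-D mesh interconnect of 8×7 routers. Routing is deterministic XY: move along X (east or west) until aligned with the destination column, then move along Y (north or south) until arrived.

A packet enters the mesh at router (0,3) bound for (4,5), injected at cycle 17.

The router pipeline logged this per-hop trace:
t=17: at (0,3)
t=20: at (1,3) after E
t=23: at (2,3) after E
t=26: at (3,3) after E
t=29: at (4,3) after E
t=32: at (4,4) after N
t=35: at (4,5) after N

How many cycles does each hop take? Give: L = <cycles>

From hop 0 (17) to hop 1 (20): +3 cycles.
One hop costs L cycles, so L = 3.

L = 3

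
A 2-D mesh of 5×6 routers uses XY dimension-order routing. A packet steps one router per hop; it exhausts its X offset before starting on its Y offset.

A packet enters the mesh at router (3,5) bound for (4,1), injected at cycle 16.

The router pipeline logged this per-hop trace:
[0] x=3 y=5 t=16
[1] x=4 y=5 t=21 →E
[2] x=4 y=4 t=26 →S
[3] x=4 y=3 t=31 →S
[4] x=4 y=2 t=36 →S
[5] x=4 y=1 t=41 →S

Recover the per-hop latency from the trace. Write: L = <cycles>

From hop 0 (16) to hop 1 (21): +5 cycles.
One hop costs L cycles, so L = 5.

L = 5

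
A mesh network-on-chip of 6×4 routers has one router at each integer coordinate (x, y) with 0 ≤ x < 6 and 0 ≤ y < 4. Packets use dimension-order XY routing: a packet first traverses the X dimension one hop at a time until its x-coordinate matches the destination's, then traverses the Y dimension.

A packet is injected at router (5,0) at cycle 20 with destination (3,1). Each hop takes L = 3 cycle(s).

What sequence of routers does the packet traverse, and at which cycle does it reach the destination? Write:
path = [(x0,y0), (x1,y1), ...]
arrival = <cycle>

src (5,0)  cyc=20
W→(4,0)  cyc=23
W→(3,0)  cyc=26
N→(3,1)  cyc=29

path = [(5,0), (4,0), (3,0), (3,1)]
arrival = 29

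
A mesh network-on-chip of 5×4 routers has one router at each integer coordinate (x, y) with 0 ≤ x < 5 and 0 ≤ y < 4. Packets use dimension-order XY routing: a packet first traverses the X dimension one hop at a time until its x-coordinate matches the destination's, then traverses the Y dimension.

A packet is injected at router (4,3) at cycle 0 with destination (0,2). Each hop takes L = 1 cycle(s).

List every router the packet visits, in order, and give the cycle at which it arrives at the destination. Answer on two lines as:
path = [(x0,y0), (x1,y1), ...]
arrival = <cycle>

path = [(4,3), (3,3), (2,3), (1,3), (0,3), (0,2)]
arrival = 5

t=0: at (4,3)
t=1: at (3,3) after W
t=2: at (2,3) after W
t=3: at (1,3) after W
t=4: at (0,3) after W
t=5: at (0,2) after S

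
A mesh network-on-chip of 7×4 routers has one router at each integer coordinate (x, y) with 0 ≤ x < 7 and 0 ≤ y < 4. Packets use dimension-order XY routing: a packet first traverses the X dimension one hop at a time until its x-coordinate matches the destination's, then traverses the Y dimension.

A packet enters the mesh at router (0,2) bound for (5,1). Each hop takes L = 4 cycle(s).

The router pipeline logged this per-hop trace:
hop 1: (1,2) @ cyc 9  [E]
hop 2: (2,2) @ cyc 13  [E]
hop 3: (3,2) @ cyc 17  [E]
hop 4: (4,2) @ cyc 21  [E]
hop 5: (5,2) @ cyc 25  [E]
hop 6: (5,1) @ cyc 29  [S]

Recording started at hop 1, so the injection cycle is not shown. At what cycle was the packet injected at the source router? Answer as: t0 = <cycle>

cyc[1] = 9 and cyc[k] = t0 + k·L for every k.
Therefore t0 = 9 − L = 5.

t0 = 5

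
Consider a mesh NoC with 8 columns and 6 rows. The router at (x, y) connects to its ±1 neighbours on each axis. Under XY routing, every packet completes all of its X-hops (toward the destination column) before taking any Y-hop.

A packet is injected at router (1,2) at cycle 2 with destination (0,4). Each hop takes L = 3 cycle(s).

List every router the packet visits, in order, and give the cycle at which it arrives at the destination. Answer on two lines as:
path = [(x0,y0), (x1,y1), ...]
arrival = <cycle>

path = [(1,2), (0,2), (0,3), (0,4)]
arrival = 11

src (1,2)  cyc=2
W→(0,2)  cyc=5
N→(0,3)  cyc=8
N→(0,4)  cyc=11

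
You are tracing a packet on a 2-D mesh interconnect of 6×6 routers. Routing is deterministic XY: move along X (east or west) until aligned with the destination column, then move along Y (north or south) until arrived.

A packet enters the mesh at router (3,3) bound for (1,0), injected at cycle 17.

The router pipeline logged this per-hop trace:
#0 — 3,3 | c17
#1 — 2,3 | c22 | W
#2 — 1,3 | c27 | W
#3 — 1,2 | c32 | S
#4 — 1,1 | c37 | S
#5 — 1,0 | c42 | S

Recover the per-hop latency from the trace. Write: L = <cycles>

L = 5

cyc[1] − cyc[0] = 22 − 17 = 5.
Per-hop latency L = Δcyc = 5.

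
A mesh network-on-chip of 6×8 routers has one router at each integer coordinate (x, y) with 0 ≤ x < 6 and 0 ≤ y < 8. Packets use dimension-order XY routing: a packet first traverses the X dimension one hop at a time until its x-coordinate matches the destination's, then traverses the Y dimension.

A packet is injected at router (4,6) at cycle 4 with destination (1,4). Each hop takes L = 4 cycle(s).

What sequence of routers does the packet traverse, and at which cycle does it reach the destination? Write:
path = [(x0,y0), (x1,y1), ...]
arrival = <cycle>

path = [(4,6), (3,6), (2,6), (1,6), (1,5), (1,4)]
arrival = 24

hop 0: (4,6) @ cyc 4
hop 1: (3,6) @ cyc 8  [W]
hop 2: (2,6) @ cyc 12  [W]
hop 3: (1,6) @ cyc 16  [W]
hop 4: (1,5) @ cyc 20  [S]
hop 5: (1,4) @ cyc 24  [S]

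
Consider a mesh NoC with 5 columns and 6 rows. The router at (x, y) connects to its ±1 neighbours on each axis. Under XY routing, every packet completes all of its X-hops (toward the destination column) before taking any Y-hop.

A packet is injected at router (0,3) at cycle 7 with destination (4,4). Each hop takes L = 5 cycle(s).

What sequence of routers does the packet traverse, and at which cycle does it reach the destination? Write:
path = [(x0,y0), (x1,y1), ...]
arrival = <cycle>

#0 — 0,3 | c7
#1 — 1,3 | c12 | E
#2 — 2,3 | c17 | E
#3 — 3,3 | c22 | E
#4 — 4,3 | c27 | E
#5 — 4,4 | c32 | N

path = [(0,3), (1,3), (2,3), (3,3), (4,3), (4,4)]
arrival = 32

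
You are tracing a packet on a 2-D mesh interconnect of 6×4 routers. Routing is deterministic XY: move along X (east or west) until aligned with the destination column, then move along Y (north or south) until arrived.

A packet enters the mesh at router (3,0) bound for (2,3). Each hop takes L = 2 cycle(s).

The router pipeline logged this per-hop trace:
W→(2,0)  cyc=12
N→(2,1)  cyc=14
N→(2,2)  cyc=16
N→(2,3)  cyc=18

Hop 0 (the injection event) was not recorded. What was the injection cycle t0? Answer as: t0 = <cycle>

t0 = 10

The first recorded entry is hop 1 at cycle 12.
Therefore t0 = 12 − L = 10.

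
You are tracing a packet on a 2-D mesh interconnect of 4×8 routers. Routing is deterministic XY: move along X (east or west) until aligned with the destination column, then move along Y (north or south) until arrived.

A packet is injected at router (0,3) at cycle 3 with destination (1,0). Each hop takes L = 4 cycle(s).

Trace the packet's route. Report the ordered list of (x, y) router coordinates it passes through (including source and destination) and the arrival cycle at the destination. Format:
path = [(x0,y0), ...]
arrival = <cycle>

path = [(0,3), (1,3), (1,2), (1,1), (1,0)]
arrival = 19

#0 — 0,3 | c3
#1 — 1,3 | c7 | E
#2 — 1,2 | c11 | S
#3 — 1,1 | c15 | S
#4 — 1,0 | c19 | S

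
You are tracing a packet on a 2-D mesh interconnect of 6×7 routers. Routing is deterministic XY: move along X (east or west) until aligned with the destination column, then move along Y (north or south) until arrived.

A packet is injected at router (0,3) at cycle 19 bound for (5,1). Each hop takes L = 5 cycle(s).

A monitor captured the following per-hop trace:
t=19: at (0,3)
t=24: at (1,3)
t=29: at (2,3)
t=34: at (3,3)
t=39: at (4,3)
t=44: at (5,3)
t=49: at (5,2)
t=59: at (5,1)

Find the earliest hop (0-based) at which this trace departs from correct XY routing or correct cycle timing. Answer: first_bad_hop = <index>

[1] (+1,+0) / 5c ⇒ ok
[2] (+1,+0) / 5c ⇒ ok
[3] (+1,+0) / 5c ⇒ ok
[4] (+1,+0) / 5c ⇒ ok
[5] (+1,+0) / 5c ⇒ ok
[6] (+0,-1) / 5c ⇒ ok
[7] (+0,-1) / 10c ⇒ BAD: Δcyc=10≠L

first_bad_hop = 7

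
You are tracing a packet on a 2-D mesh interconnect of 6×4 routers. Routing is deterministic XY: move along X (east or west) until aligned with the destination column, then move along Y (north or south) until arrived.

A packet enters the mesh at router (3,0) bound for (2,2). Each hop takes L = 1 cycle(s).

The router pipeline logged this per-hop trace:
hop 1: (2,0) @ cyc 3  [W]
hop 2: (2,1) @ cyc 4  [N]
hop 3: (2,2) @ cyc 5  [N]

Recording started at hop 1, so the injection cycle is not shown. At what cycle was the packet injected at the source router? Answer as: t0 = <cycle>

Hop 1 reached at cycle 3; hop k is at t0 + k·L.
Subtract one hop: t0 = 3 − 1 = 2.

t0 = 2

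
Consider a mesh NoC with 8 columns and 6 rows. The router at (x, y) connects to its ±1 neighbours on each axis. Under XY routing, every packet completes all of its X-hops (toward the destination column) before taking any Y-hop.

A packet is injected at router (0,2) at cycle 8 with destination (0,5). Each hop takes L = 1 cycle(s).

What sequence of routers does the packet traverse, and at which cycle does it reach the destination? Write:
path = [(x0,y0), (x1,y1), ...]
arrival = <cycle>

t=8: at (0,2)
t=9: at (0,3) after N
t=10: at (0,4) after N
t=11: at (0,5) after N

path = [(0,2), (0,3), (0,4), (0,5)]
arrival = 11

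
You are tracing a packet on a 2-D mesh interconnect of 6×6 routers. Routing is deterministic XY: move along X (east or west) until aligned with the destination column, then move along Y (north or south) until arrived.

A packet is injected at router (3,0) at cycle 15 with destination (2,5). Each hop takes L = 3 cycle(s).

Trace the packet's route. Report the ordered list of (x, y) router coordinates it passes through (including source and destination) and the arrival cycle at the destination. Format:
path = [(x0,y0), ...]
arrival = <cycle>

hop 0: (3,0) @ cyc 15
hop 1: (2,0) @ cyc 18  [W]
hop 2: (2,1) @ cyc 21  [N]
hop 3: (2,2) @ cyc 24  [N]
hop 4: (2,3) @ cyc 27  [N]
hop 5: (2,4) @ cyc 30  [N]
hop 6: (2,5) @ cyc 33  [N]

path = [(3,0), (2,0), (2,1), (2,2), (2,3), (2,4), (2,5)]
arrival = 33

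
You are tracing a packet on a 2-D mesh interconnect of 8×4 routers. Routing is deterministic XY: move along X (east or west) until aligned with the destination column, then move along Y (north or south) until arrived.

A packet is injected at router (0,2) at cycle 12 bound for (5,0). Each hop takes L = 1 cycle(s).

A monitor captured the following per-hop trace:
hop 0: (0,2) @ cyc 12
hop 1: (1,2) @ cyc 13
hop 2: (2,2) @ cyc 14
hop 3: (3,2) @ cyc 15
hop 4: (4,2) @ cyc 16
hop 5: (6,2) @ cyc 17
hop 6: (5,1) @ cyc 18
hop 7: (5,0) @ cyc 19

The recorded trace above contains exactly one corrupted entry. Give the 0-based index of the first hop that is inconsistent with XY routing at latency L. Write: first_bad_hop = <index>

first_bad_hop = 5

[1] (+1,+0) / 1c ⇒ ok
[2] (+1,+0) / 1c ⇒ ok
[3] (+1,+0) / 1c ⇒ ok
[4] (+1,+0) / 1c ⇒ ok
[5] (+2,+0) / 1c ⇒ BAD: non-unit step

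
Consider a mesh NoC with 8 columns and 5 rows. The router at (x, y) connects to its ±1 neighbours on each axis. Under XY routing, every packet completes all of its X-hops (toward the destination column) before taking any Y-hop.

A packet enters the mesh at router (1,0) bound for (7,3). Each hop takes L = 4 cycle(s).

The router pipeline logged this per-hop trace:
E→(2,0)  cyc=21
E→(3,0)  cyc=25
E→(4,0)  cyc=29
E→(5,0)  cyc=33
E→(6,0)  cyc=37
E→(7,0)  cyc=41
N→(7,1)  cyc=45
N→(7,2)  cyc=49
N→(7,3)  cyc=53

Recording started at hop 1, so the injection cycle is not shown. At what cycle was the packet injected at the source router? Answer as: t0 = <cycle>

t0 = 17

cyc[1] = 21 and cyc[k] = t0 + k·L for every k.
So t0 = 21 − 1·4 = 17.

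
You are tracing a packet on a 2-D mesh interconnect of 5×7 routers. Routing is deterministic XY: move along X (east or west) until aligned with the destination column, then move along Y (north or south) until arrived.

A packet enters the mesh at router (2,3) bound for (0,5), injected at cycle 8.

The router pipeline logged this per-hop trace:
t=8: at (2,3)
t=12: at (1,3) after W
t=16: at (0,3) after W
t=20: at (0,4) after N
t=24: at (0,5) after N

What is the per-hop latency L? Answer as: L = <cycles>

From hop 0 (8) to hop 1 (12): +4 cycles.
One hop costs L cycles, so L = 4.

L = 4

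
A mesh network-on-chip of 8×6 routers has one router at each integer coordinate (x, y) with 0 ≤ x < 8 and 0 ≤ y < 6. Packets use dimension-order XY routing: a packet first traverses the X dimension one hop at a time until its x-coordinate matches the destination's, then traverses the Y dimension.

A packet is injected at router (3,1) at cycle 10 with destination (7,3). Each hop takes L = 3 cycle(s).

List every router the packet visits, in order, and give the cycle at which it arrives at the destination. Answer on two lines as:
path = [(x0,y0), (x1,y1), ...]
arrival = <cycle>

path = [(3,1), (4,1), (5,1), (6,1), (7,1), (7,2), (7,3)]
arrival = 28

  0. router=(3,1) cycle=10 (inject)
  1. router=(4,1) cycle=13 dir=E
  2. router=(5,1) cycle=16 dir=E
  3. router=(6,1) cycle=19 dir=E
  4. router=(7,1) cycle=22 dir=E
  5. router=(7,2) cycle=25 dir=N
  6. router=(7,3) cycle=28 dir=N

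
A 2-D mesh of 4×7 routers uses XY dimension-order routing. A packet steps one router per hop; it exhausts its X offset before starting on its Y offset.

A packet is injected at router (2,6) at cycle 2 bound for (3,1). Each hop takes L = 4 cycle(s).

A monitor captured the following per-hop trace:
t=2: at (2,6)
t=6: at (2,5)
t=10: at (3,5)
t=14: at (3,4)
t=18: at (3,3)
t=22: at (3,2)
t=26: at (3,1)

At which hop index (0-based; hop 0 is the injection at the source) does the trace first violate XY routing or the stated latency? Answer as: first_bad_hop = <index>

hop 1: step (+0,-1), +4 cyc — BAD: Y-move but x=2≠3

first_bad_hop = 1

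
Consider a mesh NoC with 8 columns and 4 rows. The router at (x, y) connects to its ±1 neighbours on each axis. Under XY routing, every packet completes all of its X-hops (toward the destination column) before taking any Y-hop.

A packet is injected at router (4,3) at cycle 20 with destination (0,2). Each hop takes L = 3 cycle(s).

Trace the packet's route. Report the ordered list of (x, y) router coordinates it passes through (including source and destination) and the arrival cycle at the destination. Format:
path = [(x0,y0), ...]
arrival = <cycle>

path = [(4,3), (3,3), (2,3), (1,3), (0,3), (0,2)]
arrival = 35

hop 0: (4,3) @ cyc 20
hop 1: (3,3) @ cyc 23  [W]
hop 2: (2,3) @ cyc 26  [W]
hop 3: (1,3) @ cyc 29  [W]
hop 4: (0,3) @ cyc 32  [W]
hop 5: (0,2) @ cyc 35  [S]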